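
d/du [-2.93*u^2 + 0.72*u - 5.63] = 0.72 - 5.86*u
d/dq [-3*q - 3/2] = -3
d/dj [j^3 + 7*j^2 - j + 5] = 3*j^2 + 14*j - 1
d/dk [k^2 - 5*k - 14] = 2*k - 5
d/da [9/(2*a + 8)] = -9/(2*(a + 4)^2)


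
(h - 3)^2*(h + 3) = h^3 - 3*h^2 - 9*h + 27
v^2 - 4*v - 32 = (v - 8)*(v + 4)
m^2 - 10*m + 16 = (m - 8)*(m - 2)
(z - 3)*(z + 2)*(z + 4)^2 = z^4 + 7*z^3 + 2*z^2 - 64*z - 96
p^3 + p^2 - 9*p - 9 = (p - 3)*(p + 1)*(p + 3)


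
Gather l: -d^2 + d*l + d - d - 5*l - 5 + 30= -d^2 + l*(d - 5) + 25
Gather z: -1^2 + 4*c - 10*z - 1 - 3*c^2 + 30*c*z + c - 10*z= -3*c^2 + 5*c + z*(30*c - 20) - 2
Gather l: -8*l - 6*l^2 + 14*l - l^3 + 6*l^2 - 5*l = -l^3 + l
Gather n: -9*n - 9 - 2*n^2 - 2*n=-2*n^2 - 11*n - 9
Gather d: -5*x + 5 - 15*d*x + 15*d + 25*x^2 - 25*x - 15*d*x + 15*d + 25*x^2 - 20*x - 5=d*(30 - 30*x) + 50*x^2 - 50*x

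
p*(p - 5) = p^2 - 5*p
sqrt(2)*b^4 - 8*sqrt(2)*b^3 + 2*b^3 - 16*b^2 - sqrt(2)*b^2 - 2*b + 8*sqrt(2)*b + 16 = (b - 8)*(b - 1)*(b + sqrt(2))*(sqrt(2)*b + sqrt(2))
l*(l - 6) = l^2 - 6*l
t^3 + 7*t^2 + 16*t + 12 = (t + 2)^2*(t + 3)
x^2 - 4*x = x*(x - 4)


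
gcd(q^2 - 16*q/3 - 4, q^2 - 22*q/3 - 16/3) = q + 2/3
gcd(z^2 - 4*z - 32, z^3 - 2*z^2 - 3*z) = 1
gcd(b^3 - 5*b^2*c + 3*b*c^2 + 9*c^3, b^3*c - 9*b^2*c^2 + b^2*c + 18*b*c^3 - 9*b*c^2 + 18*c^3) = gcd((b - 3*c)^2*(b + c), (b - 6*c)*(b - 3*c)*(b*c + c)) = b - 3*c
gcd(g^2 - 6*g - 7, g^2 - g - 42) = g - 7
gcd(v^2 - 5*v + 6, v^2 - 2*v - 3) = v - 3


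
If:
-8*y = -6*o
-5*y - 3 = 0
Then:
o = -4/5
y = -3/5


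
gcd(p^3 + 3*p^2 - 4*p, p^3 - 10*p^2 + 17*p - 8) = p - 1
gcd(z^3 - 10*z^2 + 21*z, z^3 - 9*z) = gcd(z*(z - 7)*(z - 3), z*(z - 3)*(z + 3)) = z^2 - 3*z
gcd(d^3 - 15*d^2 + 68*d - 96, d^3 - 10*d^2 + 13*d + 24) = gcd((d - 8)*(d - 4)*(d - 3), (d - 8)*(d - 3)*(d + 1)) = d^2 - 11*d + 24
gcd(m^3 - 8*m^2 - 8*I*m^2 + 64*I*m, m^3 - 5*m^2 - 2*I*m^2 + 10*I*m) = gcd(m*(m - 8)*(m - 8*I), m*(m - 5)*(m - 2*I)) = m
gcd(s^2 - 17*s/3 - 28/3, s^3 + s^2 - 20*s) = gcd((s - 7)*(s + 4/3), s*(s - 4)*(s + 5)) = 1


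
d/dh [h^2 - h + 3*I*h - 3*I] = 2*h - 1 + 3*I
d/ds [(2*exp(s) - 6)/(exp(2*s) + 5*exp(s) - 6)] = 2*(-(exp(s) - 3)*(2*exp(s) + 5) + exp(2*s) + 5*exp(s) - 6)*exp(s)/(exp(2*s) + 5*exp(s) - 6)^2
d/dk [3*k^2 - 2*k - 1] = 6*k - 2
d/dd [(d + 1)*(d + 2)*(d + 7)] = 3*d^2 + 20*d + 23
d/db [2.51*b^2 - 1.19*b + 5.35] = 5.02*b - 1.19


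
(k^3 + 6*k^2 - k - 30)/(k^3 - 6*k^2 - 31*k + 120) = (k^2 + k - 6)/(k^2 - 11*k + 24)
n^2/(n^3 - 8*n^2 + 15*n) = n/(n^2 - 8*n + 15)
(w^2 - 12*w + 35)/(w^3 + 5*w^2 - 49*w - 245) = (w - 5)/(w^2 + 12*w + 35)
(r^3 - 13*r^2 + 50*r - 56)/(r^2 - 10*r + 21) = (r^2 - 6*r + 8)/(r - 3)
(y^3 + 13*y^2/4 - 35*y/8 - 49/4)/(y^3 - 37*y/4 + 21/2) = (4*y + 7)/(2*(2*y - 3))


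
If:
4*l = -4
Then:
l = -1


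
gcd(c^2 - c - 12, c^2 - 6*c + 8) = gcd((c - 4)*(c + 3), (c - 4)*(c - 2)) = c - 4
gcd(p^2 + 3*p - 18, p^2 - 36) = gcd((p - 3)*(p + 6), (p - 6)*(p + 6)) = p + 6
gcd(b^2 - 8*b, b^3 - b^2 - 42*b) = b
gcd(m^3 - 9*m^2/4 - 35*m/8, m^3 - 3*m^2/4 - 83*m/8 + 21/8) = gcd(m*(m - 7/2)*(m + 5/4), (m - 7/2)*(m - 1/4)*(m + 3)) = m - 7/2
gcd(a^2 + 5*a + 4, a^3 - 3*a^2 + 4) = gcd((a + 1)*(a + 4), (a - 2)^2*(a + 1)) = a + 1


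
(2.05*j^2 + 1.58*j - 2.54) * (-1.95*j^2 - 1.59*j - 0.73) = -3.9975*j^4 - 6.3405*j^3 + 0.9443*j^2 + 2.8852*j + 1.8542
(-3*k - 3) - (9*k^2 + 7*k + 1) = -9*k^2 - 10*k - 4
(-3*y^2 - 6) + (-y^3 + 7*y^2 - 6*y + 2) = -y^3 + 4*y^2 - 6*y - 4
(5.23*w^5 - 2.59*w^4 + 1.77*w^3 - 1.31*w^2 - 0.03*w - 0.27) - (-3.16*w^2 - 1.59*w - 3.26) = 5.23*w^5 - 2.59*w^4 + 1.77*w^3 + 1.85*w^2 + 1.56*w + 2.99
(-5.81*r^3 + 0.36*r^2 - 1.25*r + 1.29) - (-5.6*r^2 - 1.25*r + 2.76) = -5.81*r^3 + 5.96*r^2 - 1.47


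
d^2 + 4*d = d*(d + 4)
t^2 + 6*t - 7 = (t - 1)*(t + 7)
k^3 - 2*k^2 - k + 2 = (k - 2)*(k - 1)*(k + 1)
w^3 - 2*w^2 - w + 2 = (w - 2)*(w - 1)*(w + 1)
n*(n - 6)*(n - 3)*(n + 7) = n^4 - 2*n^3 - 45*n^2 + 126*n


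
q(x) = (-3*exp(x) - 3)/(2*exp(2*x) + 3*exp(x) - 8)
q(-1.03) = 0.61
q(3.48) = -0.05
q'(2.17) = 0.18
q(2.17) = -0.17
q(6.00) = 0.00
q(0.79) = -1.16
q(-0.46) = 0.92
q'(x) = (-3*exp(x) - 3)*(-4*exp(2*x) - 3*exp(x))/(2*exp(2*x) + 3*exp(x) - 8)^2 - 3*exp(x)/(2*exp(2*x) + 3*exp(x) - 8)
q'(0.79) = 2.82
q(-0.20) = 1.30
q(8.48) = -0.00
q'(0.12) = 14.18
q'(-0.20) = 2.17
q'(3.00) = 0.07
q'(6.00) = 0.00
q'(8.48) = 0.00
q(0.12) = 3.08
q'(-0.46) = 0.96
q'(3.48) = 0.05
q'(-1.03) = 0.30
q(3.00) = -0.07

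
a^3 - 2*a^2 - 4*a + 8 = (a - 2)^2*(a + 2)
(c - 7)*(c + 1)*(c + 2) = c^3 - 4*c^2 - 19*c - 14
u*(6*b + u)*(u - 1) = 6*b*u^2 - 6*b*u + u^3 - u^2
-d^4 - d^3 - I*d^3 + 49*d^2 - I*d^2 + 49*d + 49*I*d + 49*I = (d - 7)*(d + 7)*(-I*d + 1)*(-I*d - I)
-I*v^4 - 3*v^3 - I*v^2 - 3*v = v*(v - 3*I)*(v - I)*(-I*v + 1)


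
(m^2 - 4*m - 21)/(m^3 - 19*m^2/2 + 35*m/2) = 2*(m + 3)/(m*(2*m - 5))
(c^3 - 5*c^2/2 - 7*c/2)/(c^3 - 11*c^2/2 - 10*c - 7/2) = c*(2*c - 7)/(2*c^2 - 13*c - 7)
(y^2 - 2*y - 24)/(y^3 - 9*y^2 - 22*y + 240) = (y + 4)/(y^2 - 3*y - 40)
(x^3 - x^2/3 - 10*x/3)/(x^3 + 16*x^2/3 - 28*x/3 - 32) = x*(3*x^2 - x - 10)/(3*x^3 + 16*x^2 - 28*x - 96)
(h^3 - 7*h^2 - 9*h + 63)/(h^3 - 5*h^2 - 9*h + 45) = (h - 7)/(h - 5)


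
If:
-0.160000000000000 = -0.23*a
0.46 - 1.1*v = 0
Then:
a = 0.70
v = 0.42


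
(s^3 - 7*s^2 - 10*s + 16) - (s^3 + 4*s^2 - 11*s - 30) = -11*s^2 + s + 46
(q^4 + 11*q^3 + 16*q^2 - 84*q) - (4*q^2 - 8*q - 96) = q^4 + 11*q^3 + 12*q^2 - 76*q + 96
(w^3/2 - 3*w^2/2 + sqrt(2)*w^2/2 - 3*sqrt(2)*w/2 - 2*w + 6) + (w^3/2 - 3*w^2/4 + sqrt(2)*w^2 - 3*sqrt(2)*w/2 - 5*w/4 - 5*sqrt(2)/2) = w^3 - 9*w^2/4 + 3*sqrt(2)*w^2/2 - 3*sqrt(2)*w - 13*w/4 - 5*sqrt(2)/2 + 6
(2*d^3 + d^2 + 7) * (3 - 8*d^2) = -16*d^5 - 8*d^4 + 6*d^3 - 53*d^2 + 21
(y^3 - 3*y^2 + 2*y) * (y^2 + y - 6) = y^5 - 2*y^4 - 7*y^3 + 20*y^2 - 12*y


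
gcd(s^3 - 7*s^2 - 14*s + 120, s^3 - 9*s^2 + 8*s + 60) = s^2 - 11*s + 30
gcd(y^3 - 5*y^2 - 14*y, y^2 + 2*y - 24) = 1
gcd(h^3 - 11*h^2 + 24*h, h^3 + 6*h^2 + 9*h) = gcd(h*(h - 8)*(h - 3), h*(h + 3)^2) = h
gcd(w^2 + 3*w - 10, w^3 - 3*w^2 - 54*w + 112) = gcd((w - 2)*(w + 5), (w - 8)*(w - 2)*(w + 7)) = w - 2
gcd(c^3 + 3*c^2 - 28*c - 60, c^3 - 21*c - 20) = c - 5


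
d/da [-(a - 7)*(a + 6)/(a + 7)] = (-a^2 - 14*a - 35)/(a^2 + 14*a + 49)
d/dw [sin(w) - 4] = cos(w)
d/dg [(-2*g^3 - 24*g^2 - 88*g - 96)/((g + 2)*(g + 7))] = 2*(-g^2 - 14*g - 46)/(g^2 + 14*g + 49)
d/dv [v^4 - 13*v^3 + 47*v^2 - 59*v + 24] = 4*v^3 - 39*v^2 + 94*v - 59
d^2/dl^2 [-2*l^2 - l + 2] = -4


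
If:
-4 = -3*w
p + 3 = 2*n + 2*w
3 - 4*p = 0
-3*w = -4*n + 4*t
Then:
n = 13/24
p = 3/4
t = -11/24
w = 4/3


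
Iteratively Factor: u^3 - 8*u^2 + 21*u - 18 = (u - 3)*(u^2 - 5*u + 6) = (u - 3)^2*(u - 2)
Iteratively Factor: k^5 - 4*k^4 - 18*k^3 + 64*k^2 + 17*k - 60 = (k + 1)*(k^4 - 5*k^3 - 13*k^2 + 77*k - 60) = (k - 5)*(k + 1)*(k^3 - 13*k + 12) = (k - 5)*(k - 1)*(k + 1)*(k^2 + k - 12) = (k - 5)*(k - 1)*(k + 1)*(k + 4)*(k - 3)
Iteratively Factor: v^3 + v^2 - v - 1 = (v + 1)*(v^2 - 1) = (v + 1)^2*(v - 1)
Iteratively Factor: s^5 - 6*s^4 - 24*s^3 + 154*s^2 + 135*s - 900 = (s + 4)*(s^4 - 10*s^3 + 16*s^2 + 90*s - 225) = (s - 5)*(s + 4)*(s^3 - 5*s^2 - 9*s + 45) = (s - 5)^2*(s + 4)*(s^2 - 9) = (s - 5)^2*(s + 3)*(s + 4)*(s - 3)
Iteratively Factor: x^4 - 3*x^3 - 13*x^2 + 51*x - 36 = (x + 4)*(x^3 - 7*x^2 + 15*x - 9) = (x - 1)*(x + 4)*(x^2 - 6*x + 9) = (x - 3)*(x - 1)*(x + 4)*(x - 3)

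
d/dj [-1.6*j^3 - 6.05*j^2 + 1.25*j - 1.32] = -4.8*j^2 - 12.1*j + 1.25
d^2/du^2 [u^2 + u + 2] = 2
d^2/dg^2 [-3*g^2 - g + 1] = -6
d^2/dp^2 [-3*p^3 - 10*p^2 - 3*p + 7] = -18*p - 20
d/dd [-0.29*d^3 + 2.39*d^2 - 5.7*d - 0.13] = -0.87*d^2 + 4.78*d - 5.7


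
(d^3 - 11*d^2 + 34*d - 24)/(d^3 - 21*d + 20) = (d - 6)/(d + 5)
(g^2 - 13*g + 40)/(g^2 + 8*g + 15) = (g^2 - 13*g + 40)/(g^2 + 8*g + 15)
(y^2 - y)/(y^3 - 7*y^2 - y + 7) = y/(y^2 - 6*y - 7)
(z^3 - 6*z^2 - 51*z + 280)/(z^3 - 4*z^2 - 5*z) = (z^2 - z - 56)/(z*(z + 1))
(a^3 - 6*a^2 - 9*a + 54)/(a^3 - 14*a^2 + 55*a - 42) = (a^2 - 9)/(a^2 - 8*a + 7)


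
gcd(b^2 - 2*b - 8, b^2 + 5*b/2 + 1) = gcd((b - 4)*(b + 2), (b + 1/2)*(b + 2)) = b + 2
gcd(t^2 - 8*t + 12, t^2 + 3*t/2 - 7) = t - 2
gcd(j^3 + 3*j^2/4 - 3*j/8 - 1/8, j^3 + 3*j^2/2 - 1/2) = j^2 + j/2 - 1/2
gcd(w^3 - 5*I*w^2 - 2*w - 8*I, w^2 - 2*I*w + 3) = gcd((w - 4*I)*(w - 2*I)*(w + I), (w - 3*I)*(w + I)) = w + I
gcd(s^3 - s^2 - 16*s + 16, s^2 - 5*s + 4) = s^2 - 5*s + 4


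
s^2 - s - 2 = (s - 2)*(s + 1)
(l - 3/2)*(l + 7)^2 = l^3 + 25*l^2/2 + 28*l - 147/2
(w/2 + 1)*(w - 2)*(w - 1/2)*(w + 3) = w^4/2 + 5*w^3/4 - 11*w^2/4 - 5*w + 3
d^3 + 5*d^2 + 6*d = d*(d + 2)*(d + 3)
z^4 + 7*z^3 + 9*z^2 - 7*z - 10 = (z - 1)*(z + 1)*(z + 2)*(z + 5)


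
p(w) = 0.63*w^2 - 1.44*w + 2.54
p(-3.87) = 17.55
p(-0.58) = 3.59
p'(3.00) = 2.34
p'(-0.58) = -2.17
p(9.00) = 40.61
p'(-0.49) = -2.06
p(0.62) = 1.89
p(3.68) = 5.77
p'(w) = 1.26*w - 1.44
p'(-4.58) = -7.21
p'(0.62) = -0.66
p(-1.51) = 6.15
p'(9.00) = 9.90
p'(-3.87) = -6.32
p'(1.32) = 0.22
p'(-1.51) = -3.34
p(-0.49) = 3.40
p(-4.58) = 22.35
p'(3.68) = 3.20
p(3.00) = 3.89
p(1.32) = 1.74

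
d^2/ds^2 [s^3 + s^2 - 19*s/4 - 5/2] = 6*s + 2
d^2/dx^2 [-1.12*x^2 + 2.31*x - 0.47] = -2.24000000000000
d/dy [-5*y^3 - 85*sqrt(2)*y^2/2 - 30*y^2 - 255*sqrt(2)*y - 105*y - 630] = -15*y^2 - 85*sqrt(2)*y - 60*y - 255*sqrt(2) - 105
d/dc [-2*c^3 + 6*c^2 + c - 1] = -6*c^2 + 12*c + 1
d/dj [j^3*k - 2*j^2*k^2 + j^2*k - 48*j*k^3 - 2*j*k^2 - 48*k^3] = k*(3*j^2 - 4*j*k + 2*j - 48*k^2 - 2*k)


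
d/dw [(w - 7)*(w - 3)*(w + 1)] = 3*w^2 - 18*w + 11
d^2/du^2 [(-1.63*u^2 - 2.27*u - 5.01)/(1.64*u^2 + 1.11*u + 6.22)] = (-6.27627999999999*u^3 + 18.914448*u^2 + 84.213672*u - 4.912742)/(4.410944*u^6 + 8.956368*u^5 + 56.249868*u^4 + 69.304959*u^3 + 213.337914*u^2 + 128.832372*u + 240.641848)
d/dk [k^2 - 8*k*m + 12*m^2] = 2*k - 8*m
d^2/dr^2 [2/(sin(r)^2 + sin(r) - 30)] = 2*(-4*sin(r)^4 - 3*sin(r)^3 - 115*sin(r)^2 - 24*sin(r) + 62)/(sin(r)^2 + sin(r) - 30)^3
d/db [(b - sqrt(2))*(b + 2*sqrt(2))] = 2*b + sqrt(2)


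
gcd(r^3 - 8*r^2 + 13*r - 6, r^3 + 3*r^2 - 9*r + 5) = r^2 - 2*r + 1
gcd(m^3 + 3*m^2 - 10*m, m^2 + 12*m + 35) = m + 5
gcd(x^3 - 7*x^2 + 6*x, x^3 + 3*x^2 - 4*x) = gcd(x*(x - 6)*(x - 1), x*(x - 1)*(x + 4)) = x^2 - x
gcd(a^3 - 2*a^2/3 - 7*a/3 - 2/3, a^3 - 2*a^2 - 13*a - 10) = a + 1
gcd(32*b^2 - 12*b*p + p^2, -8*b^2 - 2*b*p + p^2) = -4*b + p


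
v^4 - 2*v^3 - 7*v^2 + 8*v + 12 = (v - 3)*(v - 2)*(v + 1)*(v + 2)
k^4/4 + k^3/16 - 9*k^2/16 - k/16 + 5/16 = (k/4 + 1/4)*(k - 1)^2*(k + 5/4)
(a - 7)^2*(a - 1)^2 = a^4 - 16*a^3 + 78*a^2 - 112*a + 49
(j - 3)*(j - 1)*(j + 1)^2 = j^4 - 2*j^3 - 4*j^2 + 2*j + 3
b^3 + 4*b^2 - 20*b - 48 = (b - 4)*(b + 2)*(b + 6)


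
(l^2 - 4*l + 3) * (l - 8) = l^3 - 12*l^2 + 35*l - 24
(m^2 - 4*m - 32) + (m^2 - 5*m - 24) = 2*m^2 - 9*m - 56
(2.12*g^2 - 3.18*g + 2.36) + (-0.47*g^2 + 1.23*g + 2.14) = 1.65*g^2 - 1.95*g + 4.5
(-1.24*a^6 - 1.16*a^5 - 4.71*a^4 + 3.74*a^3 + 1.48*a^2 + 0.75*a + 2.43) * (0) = 0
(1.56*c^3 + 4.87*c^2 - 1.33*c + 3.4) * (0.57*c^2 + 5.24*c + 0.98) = 0.8892*c^5 + 10.9503*c^4 + 26.2895*c^3 - 0.258600000000001*c^2 + 16.5126*c + 3.332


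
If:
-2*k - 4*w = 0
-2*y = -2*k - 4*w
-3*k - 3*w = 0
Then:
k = 0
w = 0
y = 0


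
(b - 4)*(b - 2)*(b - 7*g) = b^3 - 7*b^2*g - 6*b^2 + 42*b*g + 8*b - 56*g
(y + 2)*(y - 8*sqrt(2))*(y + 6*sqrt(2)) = y^3 - 2*sqrt(2)*y^2 + 2*y^2 - 96*y - 4*sqrt(2)*y - 192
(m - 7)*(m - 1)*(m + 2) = m^3 - 6*m^2 - 9*m + 14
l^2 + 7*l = l*(l + 7)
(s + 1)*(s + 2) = s^2 + 3*s + 2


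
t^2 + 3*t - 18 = (t - 3)*(t + 6)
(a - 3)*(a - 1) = a^2 - 4*a + 3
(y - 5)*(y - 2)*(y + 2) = y^3 - 5*y^2 - 4*y + 20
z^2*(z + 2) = z^3 + 2*z^2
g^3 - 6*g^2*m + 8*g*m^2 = g*(g - 4*m)*(g - 2*m)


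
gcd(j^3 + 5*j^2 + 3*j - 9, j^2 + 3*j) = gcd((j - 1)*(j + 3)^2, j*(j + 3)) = j + 3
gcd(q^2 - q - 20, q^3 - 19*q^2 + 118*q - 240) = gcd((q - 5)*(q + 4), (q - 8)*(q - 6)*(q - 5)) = q - 5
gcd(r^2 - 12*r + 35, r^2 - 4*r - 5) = r - 5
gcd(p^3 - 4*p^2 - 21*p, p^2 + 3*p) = p^2 + 3*p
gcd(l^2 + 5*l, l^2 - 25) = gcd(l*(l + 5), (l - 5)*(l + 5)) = l + 5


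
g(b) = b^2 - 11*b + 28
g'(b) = 2*b - 11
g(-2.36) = 59.53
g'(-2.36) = -15.72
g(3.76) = 0.78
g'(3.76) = -3.48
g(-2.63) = 63.85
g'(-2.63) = -16.26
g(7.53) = 1.87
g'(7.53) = 4.06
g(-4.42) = 96.16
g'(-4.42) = -19.84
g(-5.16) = 111.39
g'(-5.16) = -21.32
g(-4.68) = 101.38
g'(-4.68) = -20.36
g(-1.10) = 41.31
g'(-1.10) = -13.20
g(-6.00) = 130.00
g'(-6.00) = -23.00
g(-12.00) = 304.00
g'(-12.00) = -35.00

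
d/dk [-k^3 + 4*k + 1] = 4 - 3*k^2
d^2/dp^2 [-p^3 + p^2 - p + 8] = 2 - 6*p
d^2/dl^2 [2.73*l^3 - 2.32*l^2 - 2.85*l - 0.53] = 16.38*l - 4.64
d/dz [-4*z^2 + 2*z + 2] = 2 - 8*z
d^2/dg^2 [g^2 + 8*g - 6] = 2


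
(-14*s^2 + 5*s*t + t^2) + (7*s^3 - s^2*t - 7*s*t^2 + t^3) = 7*s^3 - s^2*t - 14*s^2 - 7*s*t^2 + 5*s*t + t^3 + t^2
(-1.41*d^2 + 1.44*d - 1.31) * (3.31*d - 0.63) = -4.6671*d^3 + 5.6547*d^2 - 5.2433*d + 0.8253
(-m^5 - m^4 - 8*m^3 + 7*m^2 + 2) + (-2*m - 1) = -m^5 - m^4 - 8*m^3 + 7*m^2 - 2*m + 1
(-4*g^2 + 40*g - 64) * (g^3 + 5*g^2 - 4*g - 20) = -4*g^5 + 20*g^4 + 152*g^3 - 400*g^2 - 544*g + 1280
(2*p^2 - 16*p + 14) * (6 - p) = -2*p^3 + 28*p^2 - 110*p + 84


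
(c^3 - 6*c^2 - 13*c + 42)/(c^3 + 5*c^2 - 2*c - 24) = (c - 7)/(c + 4)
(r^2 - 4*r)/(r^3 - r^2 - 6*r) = (4 - r)/(-r^2 + r + 6)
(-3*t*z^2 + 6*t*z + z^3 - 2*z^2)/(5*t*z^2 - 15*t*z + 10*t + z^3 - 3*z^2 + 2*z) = z*(-3*t + z)/(5*t*z - 5*t + z^2 - z)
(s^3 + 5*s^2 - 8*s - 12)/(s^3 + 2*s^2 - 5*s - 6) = (s + 6)/(s + 3)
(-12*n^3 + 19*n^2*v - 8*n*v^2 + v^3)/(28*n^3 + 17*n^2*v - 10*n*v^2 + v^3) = (3*n^2 - 4*n*v + v^2)/(-7*n^2 - 6*n*v + v^2)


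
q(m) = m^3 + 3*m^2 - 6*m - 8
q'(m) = 3*m^2 + 6*m - 6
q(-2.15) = 8.83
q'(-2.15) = -5.03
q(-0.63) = -3.28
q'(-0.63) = -8.59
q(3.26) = 38.97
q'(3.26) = 45.44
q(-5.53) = -52.19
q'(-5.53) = 52.56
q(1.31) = -8.46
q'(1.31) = 7.01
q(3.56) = 53.78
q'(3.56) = 53.38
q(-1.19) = 1.70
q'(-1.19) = -8.89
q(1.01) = -9.97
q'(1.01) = 3.12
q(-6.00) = -80.00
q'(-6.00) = 66.00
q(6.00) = 280.00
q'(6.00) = 138.00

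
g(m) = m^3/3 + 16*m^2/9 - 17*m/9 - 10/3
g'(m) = m^2 + 32*m/9 - 17/9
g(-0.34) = -2.50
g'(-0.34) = -2.98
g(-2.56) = 7.56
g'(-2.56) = -4.44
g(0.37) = -3.77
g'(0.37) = -0.44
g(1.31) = -2.01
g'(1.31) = 4.48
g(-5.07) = 8.50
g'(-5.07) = 5.79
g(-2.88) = 8.89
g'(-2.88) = -3.83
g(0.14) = -3.56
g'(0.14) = -1.37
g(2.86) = 13.60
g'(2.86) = 16.46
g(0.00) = -3.33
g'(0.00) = -1.89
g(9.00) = 366.67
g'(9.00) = 111.11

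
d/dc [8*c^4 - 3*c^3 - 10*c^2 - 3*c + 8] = 32*c^3 - 9*c^2 - 20*c - 3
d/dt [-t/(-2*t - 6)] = 3/(2*(t + 3)^2)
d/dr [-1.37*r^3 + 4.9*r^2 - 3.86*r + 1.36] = -4.11*r^2 + 9.8*r - 3.86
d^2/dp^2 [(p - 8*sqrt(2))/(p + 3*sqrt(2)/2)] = -152*sqrt(2)/(2*p + 3*sqrt(2))^3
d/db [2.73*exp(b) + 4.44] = 2.73*exp(b)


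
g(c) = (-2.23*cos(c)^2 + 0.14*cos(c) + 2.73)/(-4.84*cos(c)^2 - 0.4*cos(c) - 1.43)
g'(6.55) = -0.22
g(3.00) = -0.07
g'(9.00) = 0.44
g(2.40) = -0.38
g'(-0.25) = 0.21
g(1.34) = -1.49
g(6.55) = -0.13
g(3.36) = -0.08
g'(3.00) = 0.13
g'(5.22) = 1.96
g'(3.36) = -0.20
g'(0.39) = -0.35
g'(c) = (-9.68*sin(c)*cos(c) - 0.4*sin(c))*(-2.23*cos(c)^2 + 0.14*cos(c) + 2.73)/(-4.84*cos(c)^2 - 0.4*cos(c) - 1.43)^2 + (4.46*sin(c)*cos(c) - 0.14*sin(c))/(-4.84*cos(c)^2 - 0.4*cos(c) - 1.43) = (1.5696*sin(c)^2 - 32.8042*cos(c) - 2.4614)*sin(c)/(23.4256*cos(c)^4 + 3.872*cos(c)^3 + 14.0024*cos(c)^2 + 1.144*cos(c) + 2.0449)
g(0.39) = -0.16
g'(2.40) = 1.07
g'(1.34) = -2.62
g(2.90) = -0.09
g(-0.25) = -0.12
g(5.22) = -0.82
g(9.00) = -0.15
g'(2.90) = 0.22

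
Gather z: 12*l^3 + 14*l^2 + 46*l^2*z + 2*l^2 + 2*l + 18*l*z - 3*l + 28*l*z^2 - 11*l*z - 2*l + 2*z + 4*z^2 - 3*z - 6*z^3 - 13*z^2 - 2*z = 12*l^3 + 16*l^2 - 3*l - 6*z^3 + z^2*(28*l - 9) + z*(46*l^2 + 7*l - 3)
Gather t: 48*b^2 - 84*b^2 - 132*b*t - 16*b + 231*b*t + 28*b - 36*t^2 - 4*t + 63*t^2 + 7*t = -36*b^2 + 12*b + 27*t^2 + t*(99*b + 3)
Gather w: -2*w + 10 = 10 - 2*w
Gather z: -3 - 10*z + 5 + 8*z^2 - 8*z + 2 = 8*z^2 - 18*z + 4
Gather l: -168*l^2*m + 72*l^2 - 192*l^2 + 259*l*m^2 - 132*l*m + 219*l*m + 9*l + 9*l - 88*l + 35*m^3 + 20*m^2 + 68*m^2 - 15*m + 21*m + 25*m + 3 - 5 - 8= l^2*(-168*m - 120) + l*(259*m^2 + 87*m - 70) + 35*m^3 + 88*m^2 + 31*m - 10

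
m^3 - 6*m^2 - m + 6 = (m - 6)*(m - 1)*(m + 1)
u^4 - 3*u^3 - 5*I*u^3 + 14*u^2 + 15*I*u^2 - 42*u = u*(u - 3)*(u - 7*I)*(u + 2*I)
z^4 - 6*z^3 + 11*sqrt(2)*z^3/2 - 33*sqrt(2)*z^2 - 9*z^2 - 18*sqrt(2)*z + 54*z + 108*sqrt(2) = (z - 6)*(z - 3*sqrt(2)/2)*(z + sqrt(2))*(z + 6*sqrt(2))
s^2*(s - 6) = s^3 - 6*s^2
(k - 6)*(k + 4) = k^2 - 2*k - 24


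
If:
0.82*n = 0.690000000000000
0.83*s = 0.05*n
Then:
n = 0.84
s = 0.05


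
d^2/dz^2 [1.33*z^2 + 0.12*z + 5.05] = 2.66000000000000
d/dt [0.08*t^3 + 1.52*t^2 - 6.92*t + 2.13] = 0.24*t^2 + 3.04*t - 6.92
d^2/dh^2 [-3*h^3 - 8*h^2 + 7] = -18*h - 16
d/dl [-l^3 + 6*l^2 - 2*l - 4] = -3*l^2 + 12*l - 2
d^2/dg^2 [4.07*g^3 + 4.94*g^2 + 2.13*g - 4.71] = 24.42*g + 9.88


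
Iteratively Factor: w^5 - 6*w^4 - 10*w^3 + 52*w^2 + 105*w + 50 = (w - 5)*(w^4 - w^3 - 15*w^2 - 23*w - 10) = (w - 5)*(w + 1)*(w^3 - 2*w^2 - 13*w - 10) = (w - 5)*(w + 1)^2*(w^2 - 3*w - 10) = (w - 5)*(w + 1)^2*(w + 2)*(w - 5)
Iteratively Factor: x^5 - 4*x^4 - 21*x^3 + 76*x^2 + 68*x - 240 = (x - 5)*(x^4 + x^3 - 16*x^2 - 4*x + 48) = (x - 5)*(x + 4)*(x^3 - 3*x^2 - 4*x + 12) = (x - 5)*(x - 3)*(x + 4)*(x^2 - 4) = (x - 5)*(x - 3)*(x - 2)*(x + 4)*(x + 2)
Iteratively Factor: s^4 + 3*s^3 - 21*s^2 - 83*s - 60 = (s - 5)*(s^3 + 8*s^2 + 19*s + 12) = (s - 5)*(s + 3)*(s^2 + 5*s + 4) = (s - 5)*(s + 1)*(s + 3)*(s + 4)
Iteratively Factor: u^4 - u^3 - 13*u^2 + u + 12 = (u - 4)*(u^3 + 3*u^2 - u - 3) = (u - 4)*(u + 1)*(u^2 + 2*u - 3) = (u - 4)*(u - 1)*(u + 1)*(u + 3)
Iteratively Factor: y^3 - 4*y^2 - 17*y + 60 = (y - 5)*(y^2 + y - 12) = (y - 5)*(y - 3)*(y + 4)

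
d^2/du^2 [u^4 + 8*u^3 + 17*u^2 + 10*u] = 12*u^2 + 48*u + 34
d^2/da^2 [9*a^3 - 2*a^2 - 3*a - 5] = 54*a - 4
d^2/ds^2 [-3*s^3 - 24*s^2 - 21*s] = -18*s - 48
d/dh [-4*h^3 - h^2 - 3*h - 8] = -12*h^2 - 2*h - 3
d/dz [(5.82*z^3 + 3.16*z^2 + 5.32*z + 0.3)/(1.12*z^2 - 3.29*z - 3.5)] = (6.5184*z^4 - 38.2956*z^3 - 77.4648*z^2 - 22.792*z - 17.633)/(1.2544*z^4 - 7.3696*z^3 + 2.9841*z^2 + 23.03*z + 12.25)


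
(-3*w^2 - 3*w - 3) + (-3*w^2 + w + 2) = -6*w^2 - 2*w - 1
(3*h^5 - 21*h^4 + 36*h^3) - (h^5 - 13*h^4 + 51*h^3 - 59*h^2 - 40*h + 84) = 2*h^5 - 8*h^4 - 15*h^3 + 59*h^2 + 40*h - 84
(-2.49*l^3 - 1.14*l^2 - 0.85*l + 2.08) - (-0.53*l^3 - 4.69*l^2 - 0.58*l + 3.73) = -1.96*l^3 + 3.55*l^2 - 0.27*l - 1.65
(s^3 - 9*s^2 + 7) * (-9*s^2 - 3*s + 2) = -9*s^5 + 78*s^4 + 29*s^3 - 81*s^2 - 21*s + 14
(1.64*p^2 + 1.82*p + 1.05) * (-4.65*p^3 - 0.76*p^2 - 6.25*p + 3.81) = -7.626*p^5 - 9.7094*p^4 - 16.5157*p^3 - 5.9246*p^2 + 0.371700000000001*p + 4.0005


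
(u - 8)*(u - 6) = u^2 - 14*u + 48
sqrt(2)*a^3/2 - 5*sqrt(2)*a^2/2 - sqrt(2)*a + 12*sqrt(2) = (a - 4)*(a - 3)*(sqrt(2)*a/2 + sqrt(2))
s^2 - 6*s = s*(s - 6)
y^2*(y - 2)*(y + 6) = y^4 + 4*y^3 - 12*y^2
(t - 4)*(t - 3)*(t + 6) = t^3 - t^2 - 30*t + 72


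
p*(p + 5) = p^2 + 5*p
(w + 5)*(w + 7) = w^2 + 12*w + 35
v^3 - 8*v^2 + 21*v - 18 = (v - 3)^2*(v - 2)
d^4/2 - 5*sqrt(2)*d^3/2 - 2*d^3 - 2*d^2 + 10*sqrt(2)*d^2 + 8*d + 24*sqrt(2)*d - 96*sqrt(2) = (d/2 + sqrt(2))*(d - 4)*(d - 4*sqrt(2))*(d - 3*sqrt(2))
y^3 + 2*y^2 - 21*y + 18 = (y - 3)*(y - 1)*(y + 6)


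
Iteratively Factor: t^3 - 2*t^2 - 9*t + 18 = (t - 3)*(t^2 + t - 6) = (t - 3)*(t + 3)*(t - 2)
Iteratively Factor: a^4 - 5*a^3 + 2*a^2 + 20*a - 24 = (a - 2)*(a^3 - 3*a^2 - 4*a + 12) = (a - 2)*(a + 2)*(a^2 - 5*a + 6) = (a - 3)*(a - 2)*(a + 2)*(a - 2)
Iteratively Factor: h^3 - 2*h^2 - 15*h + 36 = (h + 4)*(h^2 - 6*h + 9) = (h - 3)*(h + 4)*(h - 3)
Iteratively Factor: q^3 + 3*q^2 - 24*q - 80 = (q + 4)*(q^2 - q - 20) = (q + 4)^2*(q - 5)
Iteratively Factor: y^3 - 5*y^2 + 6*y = (y)*(y^2 - 5*y + 6) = y*(y - 3)*(y - 2)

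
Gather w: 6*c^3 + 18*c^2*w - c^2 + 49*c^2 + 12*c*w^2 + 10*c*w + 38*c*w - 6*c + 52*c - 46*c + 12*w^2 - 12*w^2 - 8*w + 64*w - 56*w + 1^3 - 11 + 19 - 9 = 6*c^3 + 48*c^2 + 12*c*w^2 + w*(18*c^2 + 48*c)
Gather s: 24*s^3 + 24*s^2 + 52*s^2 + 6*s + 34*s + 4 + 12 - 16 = 24*s^3 + 76*s^2 + 40*s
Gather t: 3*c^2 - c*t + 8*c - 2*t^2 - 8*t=3*c^2 + 8*c - 2*t^2 + t*(-c - 8)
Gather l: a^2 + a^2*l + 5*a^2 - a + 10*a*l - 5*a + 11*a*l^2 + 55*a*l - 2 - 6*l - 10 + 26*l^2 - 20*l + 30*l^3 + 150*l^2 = 6*a^2 - 6*a + 30*l^3 + l^2*(11*a + 176) + l*(a^2 + 65*a - 26) - 12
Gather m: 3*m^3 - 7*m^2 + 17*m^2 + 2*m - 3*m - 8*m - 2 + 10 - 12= 3*m^3 + 10*m^2 - 9*m - 4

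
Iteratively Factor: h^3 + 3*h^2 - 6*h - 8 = (h - 2)*(h^2 + 5*h + 4) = (h - 2)*(h + 1)*(h + 4)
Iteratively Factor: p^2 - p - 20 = (p + 4)*(p - 5)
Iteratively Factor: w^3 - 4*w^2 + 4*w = (w - 2)*(w^2 - 2*w) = (w - 2)^2*(w)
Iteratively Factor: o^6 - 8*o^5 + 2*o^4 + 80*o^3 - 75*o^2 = (o)*(o^5 - 8*o^4 + 2*o^3 + 80*o^2 - 75*o) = o*(o - 5)*(o^4 - 3*o^3 - 13*o^2 + 15*o) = o^2*(o - 5)*(o^3 - 3*o^2 - 13*o + 15) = o^2*(o - 5)*(o - 1)*(o^2 - 2*o - 15) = o^2*(o - 5)^2*(o - 1)*(o + 3)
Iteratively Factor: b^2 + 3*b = (b + 3)*(b)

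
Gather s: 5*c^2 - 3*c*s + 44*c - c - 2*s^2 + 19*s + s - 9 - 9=5*c^2 + 43*c - 2*s^2 + s*(20 - 3*c) - 18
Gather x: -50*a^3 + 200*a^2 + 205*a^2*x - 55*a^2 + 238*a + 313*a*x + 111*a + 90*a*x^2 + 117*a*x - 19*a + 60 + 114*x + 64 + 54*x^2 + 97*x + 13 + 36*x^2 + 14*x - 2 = -50*a^3 + 145*a^2 + 330*a + x^2*(90*a + 90) + x*(205*a^2 + 430*a + 225) + 135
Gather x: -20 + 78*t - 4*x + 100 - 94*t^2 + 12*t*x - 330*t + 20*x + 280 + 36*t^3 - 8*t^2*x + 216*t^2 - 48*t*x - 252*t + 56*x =36*t^3 + 122*t^2 - 504*t + x*(-8*t^2 - 36*t + 72) + 360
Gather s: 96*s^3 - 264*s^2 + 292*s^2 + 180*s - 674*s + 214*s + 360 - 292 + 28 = 96*s^3 + 28*s^2 - 280*s + 96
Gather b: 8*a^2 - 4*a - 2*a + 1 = 8*a^2 - 6*a + 1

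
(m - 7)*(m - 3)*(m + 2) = m^3 - 8*m^2 + m + 42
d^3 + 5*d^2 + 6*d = d*(d + 2)*(d + 3)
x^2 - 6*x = x*(x - 6)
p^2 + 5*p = p*(p + 5)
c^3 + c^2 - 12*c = c*(c - 3)*(c + 4)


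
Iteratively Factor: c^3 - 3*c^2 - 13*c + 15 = (c + 3)*(c^2 - 6*c + 5) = (c - 1)*(c + 3)*(c - 5)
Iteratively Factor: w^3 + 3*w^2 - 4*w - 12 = (w - 2)*(w^2 + 5*w + 6) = (w - 2)*(w + 3)*(w + 2)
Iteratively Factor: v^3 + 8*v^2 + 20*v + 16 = (v + 2)*(v^2 + 6*v + 8) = (v + 2)^2*(v + 4)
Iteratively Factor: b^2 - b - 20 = (b + 4)*(b - 5)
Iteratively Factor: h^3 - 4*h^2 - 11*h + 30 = (h + 3)*(h^2 - 7*h + 10) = (h - 2)*(h + 3)*(h - 5)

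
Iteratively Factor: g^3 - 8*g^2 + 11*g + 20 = (g - 4)*(g^2 - 4*g - 5) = (g - 4)*(g + 1)*(g - 5)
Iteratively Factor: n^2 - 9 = (n - 3)*(n + 3)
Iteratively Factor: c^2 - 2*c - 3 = (c + 1)*(c - 3)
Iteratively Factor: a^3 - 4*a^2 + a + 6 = (a - 2)*(a^2 - 2*a - 3) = (a - 3)*(a - 2)*(a + 1)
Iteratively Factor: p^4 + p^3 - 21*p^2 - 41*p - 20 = (p - 5)*(p^3 + 6*p^2 + 9*p + 4) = (p - 5)*(p + 1)*(p^2 + 5*p + 4) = (p - 5)*(p + 1)*(p + 4)*(p + 1)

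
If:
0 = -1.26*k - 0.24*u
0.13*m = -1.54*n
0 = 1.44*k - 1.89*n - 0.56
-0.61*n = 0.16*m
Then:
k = 0.39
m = 0.00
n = 0.00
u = -2.04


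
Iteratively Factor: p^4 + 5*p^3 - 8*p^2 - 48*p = (p)*(p^3 + 5*p^2 - 8*p - 48) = p*(p - 3)*(p^2 + 8*p + 16) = p*(p - 3)*(p + 4)*(p + 4)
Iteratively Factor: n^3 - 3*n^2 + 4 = (n + 1)*(n^2 - 4*n + 4) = (n - 2)*(n + 1)*(n - 2)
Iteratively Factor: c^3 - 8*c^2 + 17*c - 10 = (c - 5)*(c^2 - 3*c + 2) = (c - 5)*(c - 1)*(c - 2)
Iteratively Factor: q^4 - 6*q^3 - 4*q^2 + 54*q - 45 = (q - 1)*(q^3 - 5*q^2 - 9*q + 45) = (q - 5)*(q - 1)*(q^2 - 9) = (q - 5)*(q - 1)*(q + 3)*(q - 3)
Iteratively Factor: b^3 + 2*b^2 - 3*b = (b - 1)*(b^2 + 3*b) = b*(b - 1)*(b + 3)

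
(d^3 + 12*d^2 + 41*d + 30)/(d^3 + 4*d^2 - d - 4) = (d^2 + 11*d + 30)/(d^2 + 3*d - 4)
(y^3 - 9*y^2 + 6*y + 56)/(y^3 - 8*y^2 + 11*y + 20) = (y^2 - 5*y - 14)/(y^2 - 4*y - 5)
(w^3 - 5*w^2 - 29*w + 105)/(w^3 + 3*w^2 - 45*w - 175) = (w - 3)/(w + 5)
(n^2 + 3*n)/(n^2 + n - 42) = n*(n + 3)/(n^2 + n - 42)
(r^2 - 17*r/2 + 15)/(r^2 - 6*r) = (r - 5/2)/r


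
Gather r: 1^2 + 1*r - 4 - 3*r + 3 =-2*r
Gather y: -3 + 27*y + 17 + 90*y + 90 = 117*y + 104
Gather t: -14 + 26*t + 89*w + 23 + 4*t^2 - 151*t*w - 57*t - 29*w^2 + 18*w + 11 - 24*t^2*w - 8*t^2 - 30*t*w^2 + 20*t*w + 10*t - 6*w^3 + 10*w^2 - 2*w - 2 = t^2*(-24*w - 4) + t*(-30*w^2 - 131*w - 21) - 6*w^3 - 19*w^2 + 105*w + 18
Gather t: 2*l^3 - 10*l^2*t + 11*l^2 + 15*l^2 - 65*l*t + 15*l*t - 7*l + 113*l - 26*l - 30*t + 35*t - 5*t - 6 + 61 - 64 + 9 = 2*l^3 + 26*l^2 + 80*l + t*(-10*l^2 - 50*l)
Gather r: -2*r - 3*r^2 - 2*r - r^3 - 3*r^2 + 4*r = -r^3 - 6*r^2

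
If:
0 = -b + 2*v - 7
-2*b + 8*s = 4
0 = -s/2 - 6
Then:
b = -50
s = -12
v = -43/2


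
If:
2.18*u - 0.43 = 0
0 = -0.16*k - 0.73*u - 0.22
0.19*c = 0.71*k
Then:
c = -8.50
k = -2.27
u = 0.20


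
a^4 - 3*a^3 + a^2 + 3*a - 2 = (a - 2)*(a - 1)^2*(a + 1)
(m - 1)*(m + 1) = m^2 - 1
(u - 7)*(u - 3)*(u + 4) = u^3 - 6*u^2 - 19*u + 84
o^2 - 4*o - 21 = (o - 7)*(o + 3)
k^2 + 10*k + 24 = (k + 4)*(k + 6)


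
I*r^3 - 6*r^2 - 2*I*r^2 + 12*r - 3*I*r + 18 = (r - 3)*(r + 6*I)*(I*r + I)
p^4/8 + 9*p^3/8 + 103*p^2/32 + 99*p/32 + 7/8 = (p/4 + 1)*(p/2 + 1/4)*(p + 1)*(p + 7/2)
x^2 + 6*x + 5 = (x + 1)*(x + 5)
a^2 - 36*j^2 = (a - 6*j)*(a + 6*j)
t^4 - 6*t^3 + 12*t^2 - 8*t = t*(t - 2)^3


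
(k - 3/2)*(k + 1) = k^2 - k/2 - 3/2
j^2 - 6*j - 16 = (j - 8)*(j + 2)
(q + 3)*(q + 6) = q^2 + 9*q + 18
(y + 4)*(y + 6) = y^2 + 10*y + 24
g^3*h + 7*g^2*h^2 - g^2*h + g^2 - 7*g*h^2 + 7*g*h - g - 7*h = (g - 1)*(g + 7*h)*(g*h + 1)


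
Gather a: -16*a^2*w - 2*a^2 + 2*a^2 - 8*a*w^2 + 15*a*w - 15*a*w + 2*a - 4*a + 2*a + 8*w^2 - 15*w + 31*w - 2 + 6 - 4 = -16*a^2*w - 8*a*w^2 + 8*w^2 + 16*w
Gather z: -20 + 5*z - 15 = 5*z - 35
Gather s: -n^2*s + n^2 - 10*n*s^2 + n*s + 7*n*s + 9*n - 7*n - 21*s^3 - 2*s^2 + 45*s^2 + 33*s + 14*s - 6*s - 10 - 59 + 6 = n^2 + 2*n - 21*s^3 + s^2*(43 - 10*n) + s*(-n^2 + 8*n + 41) - 63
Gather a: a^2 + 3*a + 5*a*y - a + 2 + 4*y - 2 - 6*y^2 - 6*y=a^2 + a*(5*y + 2) - 6*y^2 - 2*y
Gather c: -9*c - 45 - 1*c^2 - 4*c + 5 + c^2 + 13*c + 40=0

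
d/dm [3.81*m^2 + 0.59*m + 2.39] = 7.62*m + 0.59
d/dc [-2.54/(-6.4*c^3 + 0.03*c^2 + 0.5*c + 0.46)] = (-48.768*c^2 + 0.1524*c + 1.27)/(-6.4*c^3 + 0.03*c^2 + 0.5*c + 0.46)^2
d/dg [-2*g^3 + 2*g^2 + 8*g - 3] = -6*g^2 + 4*g + 8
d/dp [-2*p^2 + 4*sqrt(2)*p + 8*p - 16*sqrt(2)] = -4*p + 4*sqrt(2) + 8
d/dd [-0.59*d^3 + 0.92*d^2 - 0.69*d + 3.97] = -1.77*d^2 + 1.84*d - 0.69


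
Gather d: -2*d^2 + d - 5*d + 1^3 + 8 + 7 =-2*d^2 - 4*d + 16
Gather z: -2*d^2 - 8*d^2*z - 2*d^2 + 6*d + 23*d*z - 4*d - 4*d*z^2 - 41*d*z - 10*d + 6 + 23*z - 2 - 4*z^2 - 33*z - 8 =-4*d^2 - 8*d + z^2*(-4*d - 4) + z*(-8*d^2 - 18*d - 10) - 4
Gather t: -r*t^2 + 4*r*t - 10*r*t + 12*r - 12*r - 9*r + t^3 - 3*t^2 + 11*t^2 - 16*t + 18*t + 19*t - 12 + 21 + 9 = -9*r + t^3 + t^2*(8 - r) + t*(21 - 6*r) + 18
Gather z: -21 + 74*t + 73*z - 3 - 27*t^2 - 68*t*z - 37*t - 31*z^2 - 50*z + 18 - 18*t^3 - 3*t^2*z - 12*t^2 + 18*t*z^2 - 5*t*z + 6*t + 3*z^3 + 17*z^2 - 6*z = -18*t^3 - 39*t^2 + 43*t + 3*z^3 + z^2*(18*t - 14) + z*(-3*t^2 - 73*t + 17) - 6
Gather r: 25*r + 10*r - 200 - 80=35*r - 280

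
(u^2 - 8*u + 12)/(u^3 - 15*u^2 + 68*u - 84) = 1/(u - 7)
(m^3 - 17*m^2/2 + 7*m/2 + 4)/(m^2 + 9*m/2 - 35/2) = (2*m^3 - 17*m^2 + 7*m + 8)/(2*m^2 + 9*m - 35)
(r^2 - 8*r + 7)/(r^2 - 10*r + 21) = (r - 1)/(r - 3)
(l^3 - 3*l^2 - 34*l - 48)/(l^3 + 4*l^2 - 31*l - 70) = (l^2 - 5*l - 24)/(l^2 + 2*l - 35)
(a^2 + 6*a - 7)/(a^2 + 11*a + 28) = (a - 1)/(a + 4)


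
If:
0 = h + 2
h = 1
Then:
No Solution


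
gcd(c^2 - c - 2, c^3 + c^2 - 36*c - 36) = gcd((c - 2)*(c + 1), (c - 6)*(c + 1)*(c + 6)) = c + 1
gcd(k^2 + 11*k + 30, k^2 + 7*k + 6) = k + 6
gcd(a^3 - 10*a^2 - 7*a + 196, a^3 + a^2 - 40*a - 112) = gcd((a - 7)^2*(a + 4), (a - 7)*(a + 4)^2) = a^2 - 3*a - 28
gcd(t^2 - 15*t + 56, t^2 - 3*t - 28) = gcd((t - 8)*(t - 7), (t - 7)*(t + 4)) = t - 7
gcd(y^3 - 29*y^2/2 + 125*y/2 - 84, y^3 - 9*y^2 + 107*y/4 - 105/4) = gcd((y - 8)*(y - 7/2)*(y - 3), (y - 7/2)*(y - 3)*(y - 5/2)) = y^2 - 13*y/2 + 21/2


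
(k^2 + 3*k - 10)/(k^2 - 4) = (k + 5)/(k + 2)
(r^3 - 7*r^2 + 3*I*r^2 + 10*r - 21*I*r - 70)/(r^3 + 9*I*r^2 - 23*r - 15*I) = (r^2 - r*(7 + 2*I) + 14*I)/(r^2 + 4*I*r - 3)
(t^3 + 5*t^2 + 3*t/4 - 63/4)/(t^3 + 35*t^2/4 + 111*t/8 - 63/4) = 2*(2*t^2 + 3*t - 9)/(4*t^2 + 21*t - 18)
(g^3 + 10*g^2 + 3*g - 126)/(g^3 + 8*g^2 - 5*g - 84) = (g + 6)/(g + 4)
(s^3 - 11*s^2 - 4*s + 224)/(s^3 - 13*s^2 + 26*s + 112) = (s + 4)/(s + 2)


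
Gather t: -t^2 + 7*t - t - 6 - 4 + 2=-t^2 + 6*t - 8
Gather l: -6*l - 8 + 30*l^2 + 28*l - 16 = 30*l^2 + 22*l - 24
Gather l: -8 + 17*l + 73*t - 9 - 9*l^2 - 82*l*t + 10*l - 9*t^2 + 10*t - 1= -9*l^2 + l*(27 - 82*t) - 9*t^2 + 83*t - 18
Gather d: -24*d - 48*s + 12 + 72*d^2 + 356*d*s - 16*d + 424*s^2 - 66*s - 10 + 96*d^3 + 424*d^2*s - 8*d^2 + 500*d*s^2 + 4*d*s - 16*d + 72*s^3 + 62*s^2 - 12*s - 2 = 96*d^3 + d^2*(424*s + 64) + d*(500*s^2 + 360*s - 56) + 72*s^3 + 486*s^2 - 126*s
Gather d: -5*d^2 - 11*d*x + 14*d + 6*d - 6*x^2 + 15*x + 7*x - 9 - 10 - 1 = -5*d^2 + d*(20 - 11*x) - 6*x^2 + 22*x - 20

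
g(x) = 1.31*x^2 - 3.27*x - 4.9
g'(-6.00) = -18.99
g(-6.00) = 61.88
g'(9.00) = 20.31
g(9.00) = 71.78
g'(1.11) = -0.36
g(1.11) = -6.92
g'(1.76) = 1.34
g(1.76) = -6.60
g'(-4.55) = -15.19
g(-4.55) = 37.10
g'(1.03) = -0.57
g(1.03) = -6.88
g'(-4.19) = -14.25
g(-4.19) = 31.80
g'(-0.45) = -4.45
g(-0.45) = -3.16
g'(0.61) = -1.67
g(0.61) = -6.41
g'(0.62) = -1.65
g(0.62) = -6.42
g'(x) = 2.62*x - 3.27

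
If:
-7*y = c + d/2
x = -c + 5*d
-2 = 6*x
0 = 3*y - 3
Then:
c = -19/3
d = -4/3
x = -1/3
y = 1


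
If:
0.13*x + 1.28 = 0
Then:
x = -9.85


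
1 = 1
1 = 1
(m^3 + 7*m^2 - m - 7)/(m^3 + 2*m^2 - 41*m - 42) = (m - 1)/(m - 6)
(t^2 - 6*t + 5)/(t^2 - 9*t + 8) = (t - 5)/(t - 8)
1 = 1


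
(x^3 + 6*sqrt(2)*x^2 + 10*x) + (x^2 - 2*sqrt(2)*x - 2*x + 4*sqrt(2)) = x^3 + x^2 + 6*sqrt(2)*x^2 - 2*sqrt(2)*x + 8*x + 4*sqrt(2)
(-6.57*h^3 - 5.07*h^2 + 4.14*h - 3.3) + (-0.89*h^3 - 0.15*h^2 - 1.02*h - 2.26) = -7.46*h^3 - 5.22*h^2 + 3.12*h - 5.56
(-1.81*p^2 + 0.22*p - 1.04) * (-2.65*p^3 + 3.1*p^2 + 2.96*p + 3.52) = 4.7965*p^5 - 6.194*p^4 - 1.9196*p^3 - 8.944*p^2 - 2.304*p - 3.6608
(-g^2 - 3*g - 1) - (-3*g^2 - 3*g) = 2*g^2 - 1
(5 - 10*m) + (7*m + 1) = 6 - 3*m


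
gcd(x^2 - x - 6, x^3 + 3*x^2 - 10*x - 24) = x^2 - x - 6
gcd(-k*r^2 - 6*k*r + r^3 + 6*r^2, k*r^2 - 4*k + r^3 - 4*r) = 1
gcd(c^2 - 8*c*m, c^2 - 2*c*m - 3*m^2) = 1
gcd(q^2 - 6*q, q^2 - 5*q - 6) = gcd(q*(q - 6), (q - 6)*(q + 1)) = q - 6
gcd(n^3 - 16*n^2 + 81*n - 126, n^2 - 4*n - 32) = 1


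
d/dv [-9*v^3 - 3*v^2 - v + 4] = -27*v^2 - 6*v - 1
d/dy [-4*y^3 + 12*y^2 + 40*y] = -12*y^2 + 24*y + 40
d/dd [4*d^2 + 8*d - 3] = 8*d + 8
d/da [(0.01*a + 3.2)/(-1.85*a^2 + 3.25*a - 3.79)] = (0.0185*a^2 + 11.84*a - 10.4379)/(3.4225*a^4 - 12.025*a^3 + 24.5855*a^2 - 24.635*a + 14.3641)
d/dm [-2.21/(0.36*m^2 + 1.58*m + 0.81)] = (1.5912*m + 3.4918)/(0.36*m^2 + 1.58*m + 0.81)^2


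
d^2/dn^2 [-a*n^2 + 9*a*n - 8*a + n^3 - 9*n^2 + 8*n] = -2*a + 6*n - 18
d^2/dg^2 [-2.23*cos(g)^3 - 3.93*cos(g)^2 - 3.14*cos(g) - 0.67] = 4.8125*cos(g) + 7.86*cos(2*g) + 5.0175*cos(3*g)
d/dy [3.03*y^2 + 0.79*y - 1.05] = 6.06*y + 0.79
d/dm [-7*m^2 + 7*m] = 7 - 14*m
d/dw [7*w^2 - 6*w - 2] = 14*w - 6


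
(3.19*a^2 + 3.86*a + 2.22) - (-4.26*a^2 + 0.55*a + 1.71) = 7.45*a^2 + 3.31*a + 0.51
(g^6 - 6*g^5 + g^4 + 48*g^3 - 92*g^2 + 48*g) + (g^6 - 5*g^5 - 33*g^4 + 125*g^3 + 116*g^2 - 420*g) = 2*g^6 - 11*g^5 - 32*g^4 + 173*g^3 + 24*g^2 - 372*g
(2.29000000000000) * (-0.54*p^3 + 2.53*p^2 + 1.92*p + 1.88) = -1.2366*p^3 + 5.7937*p^2 + 4.3968*p + 4.3052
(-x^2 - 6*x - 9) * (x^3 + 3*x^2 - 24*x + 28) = -x^5 - 9*x^4 - 3*x^3 + 89*x^2 + 48*x - 252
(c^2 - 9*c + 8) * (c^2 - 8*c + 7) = c^4 - 17*c^3 + 87*c^2 - 127*c + 56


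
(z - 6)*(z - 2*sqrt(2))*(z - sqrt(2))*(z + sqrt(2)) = z^4 - 6*z^3 - 2*sqrt(2)*z^3 - 2*z^2 + 12*sqrt(2)*z^2 + 4*sqrt(2)*z + 12*z - 24*sqrt(2)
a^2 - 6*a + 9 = (a - 3)^2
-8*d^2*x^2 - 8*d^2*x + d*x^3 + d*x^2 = x*(-8*d + x)*(d*x + d)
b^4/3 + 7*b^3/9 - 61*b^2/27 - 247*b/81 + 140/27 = (b/3 + 1)*(b - 5/3)*(b - 4/3)*(b + 7/3)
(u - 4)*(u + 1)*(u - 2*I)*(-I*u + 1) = -I*u^4 - u^3 + 3*I*u^3 + 3*u^2 + 2*I*u^2 + 4*u + 6*I*u + 8*I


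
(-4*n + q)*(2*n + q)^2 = -16*n^3 - 12*n^2*q + q^3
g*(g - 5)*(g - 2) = g^3 - 7*g^2 + 10*g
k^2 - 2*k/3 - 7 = (k - 3)*(k + 7/3)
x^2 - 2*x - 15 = (x - 5)*(x + 3)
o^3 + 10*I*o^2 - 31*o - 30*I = (o + 2*I)*(o + 3*I)*(o + 5*I)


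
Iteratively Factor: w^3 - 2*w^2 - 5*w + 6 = (w - 3)*(w^2 + w - 2) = (w - 3)*(w + 2)*(w - 1)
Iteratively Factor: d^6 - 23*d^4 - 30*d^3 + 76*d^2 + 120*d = (d - 2)*(d^5 + 2*d^4 - 19*d^3 - 68*d^2 - 60*d) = (d - 2)*(d + 3)*(d^4 - d^3 - 16*d^2 - 20*d) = (d - 5)*(d - 2)*(d + 3)*(d^3 + 4*d^2 + 4*d) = (d - 5)*(d - 2)*(d + 2)*(d + 3)*(d^2 + 2*d) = d*(d - 5)*(d - 2)*(d + 2)*(d + 3)*(d + 2)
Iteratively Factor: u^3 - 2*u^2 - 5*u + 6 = (u - 3)*(u^2 + u - 2) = (u - 3)*(u - 1)*(u + 2)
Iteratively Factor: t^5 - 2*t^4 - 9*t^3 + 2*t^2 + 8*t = (t - 4)*(t^4 + 2*t^3 - t^2 - 2*t) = (t - 4)*(t + 2)*(t^3 - t) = (t - 4)*(t - 1)*(t + 2)*(t^2 + t) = t*(t - 4)*(t - 1)*(t + 2)*(t + 1)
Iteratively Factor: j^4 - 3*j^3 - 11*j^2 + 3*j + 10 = (j - 1)*(j^3 - 2*j^2 - 13*j - 10) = (j - 1)*(j + 1)*(j^2 - 3*j - 10) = (j - 1)*(j + 1)*(j + 2)*(j - 5)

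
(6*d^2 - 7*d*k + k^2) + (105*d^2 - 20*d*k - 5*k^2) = 111*d^2 - 27*d*k - 4*k^2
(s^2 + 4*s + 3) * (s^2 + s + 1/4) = s^4 + 5*s^3 + 29*s^2/4 + 4*s + 3/4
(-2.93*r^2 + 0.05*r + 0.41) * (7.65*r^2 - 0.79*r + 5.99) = -22.4145*r^4 + 2.6972*r^3 - 14.4537*r^2 - 0.0244*r + 2.4559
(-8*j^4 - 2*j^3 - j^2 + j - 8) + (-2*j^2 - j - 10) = -8*j^4 - 2*j^3 - 3*j^2 - 18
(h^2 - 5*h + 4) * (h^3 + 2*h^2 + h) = h^5 - 3*h^4 - 5*h^3 + 3*h^2 + 4*h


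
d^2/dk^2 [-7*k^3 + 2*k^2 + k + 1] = 4 - 42*k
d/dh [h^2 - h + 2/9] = 2*h - 1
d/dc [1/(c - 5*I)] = -1/(c - 5*I)^2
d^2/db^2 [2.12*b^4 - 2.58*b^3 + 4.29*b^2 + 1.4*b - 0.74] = 25.44*b^2 - 15.48*b + 8.58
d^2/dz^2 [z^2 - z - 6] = 2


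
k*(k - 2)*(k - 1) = k^3 - 3*k^2 + 2*k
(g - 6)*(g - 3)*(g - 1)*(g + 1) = g^4 - 9*g^3 + 17*g^2 + 9*g - 18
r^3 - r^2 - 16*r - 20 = (r - 5)*(r + 2)^2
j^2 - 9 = (j - 3)*(j + 3)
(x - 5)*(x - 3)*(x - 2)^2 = x^4 - 12*x^3 + 51*x^2 - 92*x + 60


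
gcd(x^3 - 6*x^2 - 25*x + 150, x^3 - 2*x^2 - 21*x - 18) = x - 6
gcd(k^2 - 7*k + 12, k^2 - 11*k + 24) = k - 3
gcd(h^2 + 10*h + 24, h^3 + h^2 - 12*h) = h + 4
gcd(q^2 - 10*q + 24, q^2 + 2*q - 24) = q - 4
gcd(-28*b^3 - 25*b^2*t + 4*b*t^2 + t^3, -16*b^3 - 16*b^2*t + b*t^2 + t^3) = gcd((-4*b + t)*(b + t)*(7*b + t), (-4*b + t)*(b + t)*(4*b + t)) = -4*b^2 - 3*b*t + t^2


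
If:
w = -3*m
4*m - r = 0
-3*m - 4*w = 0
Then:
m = 0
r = 0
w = 0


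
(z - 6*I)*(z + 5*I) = z^2 - I*z + 30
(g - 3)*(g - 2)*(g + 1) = g^3 - 4*g^2 + g + 6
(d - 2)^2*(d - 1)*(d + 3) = d^4 - 2*d^3 - 7*d^2 + 20*d - 12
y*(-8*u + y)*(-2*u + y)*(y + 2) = 16*u^2*y^2 + 32*u^2*y - 10*u*y^3 - 20*u*y^2 + y^4 + 2*y^3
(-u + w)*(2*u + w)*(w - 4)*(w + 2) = -2*u^2*w^2 + 4*u^2*w + 16*u^2 + u*w^3 - 2*u*w^2 - 8*u*w + w^4 - 2*w^3 - 8*w^2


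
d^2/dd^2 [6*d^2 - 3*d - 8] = 12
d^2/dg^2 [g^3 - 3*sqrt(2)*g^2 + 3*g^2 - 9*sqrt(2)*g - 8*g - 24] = 6*g - 6*sqrt(2) + 6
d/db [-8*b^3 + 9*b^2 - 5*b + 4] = -24*b^2 + 18*b - 5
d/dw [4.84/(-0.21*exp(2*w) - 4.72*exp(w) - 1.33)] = (2.0328*exp(w) + 22.8448)*exp(w)/(0.21*exp(2*w) + 4.72*exp(w) + 1.33)^2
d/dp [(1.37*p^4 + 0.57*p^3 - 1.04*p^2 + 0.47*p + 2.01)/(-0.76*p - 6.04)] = (-3.1236*p^4 - 33.9656*p^3 - 9.538*p^2 + 12.5632*p - 1.3112)/(0.5776*p^2 + 9.1808*p + 36.4816)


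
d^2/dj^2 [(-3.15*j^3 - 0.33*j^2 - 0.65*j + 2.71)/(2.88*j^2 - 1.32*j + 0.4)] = (-2.8421709430404e-14*j^5 + 1.4210854715202e-14*j^4 - 17.011296*j^3 + 147.127104*j^2 - 60.345216*j + 2.407968)/(23.887872*j^6 - 32.845824*j^5 + 25.007616*j^4 - 11.423808*j^3 + 3.47328*j^2 - 0.6336*j + 0.064)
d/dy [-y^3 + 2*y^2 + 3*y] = -3*y^2 + 4*y + 3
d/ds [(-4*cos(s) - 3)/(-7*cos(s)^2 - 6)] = 2*(14*cos(s)^2 + 21*cos(s) - 12)*sin(s)/(7*sin(s)^2 - 13)^2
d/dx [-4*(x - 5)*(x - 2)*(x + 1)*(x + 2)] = -16*x^3 + 48*x^2 + 72*x - 64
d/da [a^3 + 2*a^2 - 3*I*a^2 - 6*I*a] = 3*a^2 + a*(4 - 6*I) - 6*I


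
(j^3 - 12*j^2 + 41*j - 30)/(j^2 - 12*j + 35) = (j^2 - 7*j + 6)/(j - 7)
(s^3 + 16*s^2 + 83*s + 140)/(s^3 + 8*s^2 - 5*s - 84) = (s + 5)/(s - 3)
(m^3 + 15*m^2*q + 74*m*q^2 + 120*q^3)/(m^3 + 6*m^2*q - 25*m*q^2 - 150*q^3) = (-m - 4*q)/(-m + 5*q)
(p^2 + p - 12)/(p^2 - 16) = (p - 3)/(p - 4)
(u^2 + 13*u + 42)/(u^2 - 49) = (u + 6)/(u - 7)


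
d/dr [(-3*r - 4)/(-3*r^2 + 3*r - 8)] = 3*(-3*r^2 - 8*r + 12)/(9*r^4 - 18*r^3 + 57*r^2 - 48*r + 64)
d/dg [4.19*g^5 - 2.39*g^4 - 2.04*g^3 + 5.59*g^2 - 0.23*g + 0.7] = 20.95*g^4 - 9.56*g^3 - 6.12*g^2 + 11.18*g - 0.23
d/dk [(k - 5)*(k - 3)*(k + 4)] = 3*k^2 - 8*k - 17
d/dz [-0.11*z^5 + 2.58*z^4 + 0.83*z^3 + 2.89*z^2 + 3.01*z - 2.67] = -0.55*z^4 + 10.32*z^3 + 2.49*z^2 + 5.78*z + 3.01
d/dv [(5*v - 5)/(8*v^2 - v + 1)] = 40*v*(2 - v)/(64*v^4 - 16*v^3 + 17*v^2 - 2*v + 1)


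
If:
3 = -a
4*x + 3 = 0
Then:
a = -3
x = -3/4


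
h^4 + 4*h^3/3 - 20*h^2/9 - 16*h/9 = h*(h - 4/3)*(h + 2/3)*(h + 2)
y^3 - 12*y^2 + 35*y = y*(y - 7)*(y - 5)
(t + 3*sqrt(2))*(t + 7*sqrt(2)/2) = t^2 + 13*sqrt(2)*t/2 + 21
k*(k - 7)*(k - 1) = k^3 - 8*k^2 + 7*k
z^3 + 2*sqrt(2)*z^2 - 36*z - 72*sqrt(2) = (z - 6)*(z + 6)*(z + 2*sqrt(2))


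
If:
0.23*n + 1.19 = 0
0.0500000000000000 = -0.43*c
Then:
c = -0.12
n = -5.17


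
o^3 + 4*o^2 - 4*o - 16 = (o - 2)*(o + 2)*(o + 4)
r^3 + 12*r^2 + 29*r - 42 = (r - 1)*(r + 6)*(r + 7)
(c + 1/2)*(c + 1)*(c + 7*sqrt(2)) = c^3 + 3*c^2/2 + 7*sqrt(2)*c^2 + c/2 + 21*sqrt(2)*c/2 + 7*sqrt(2)/2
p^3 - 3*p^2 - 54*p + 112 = (p - 8)*(p - 2)*(p + 7)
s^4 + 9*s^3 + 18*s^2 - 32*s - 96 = (s - 2)*(s + 3)*(s + 4)^2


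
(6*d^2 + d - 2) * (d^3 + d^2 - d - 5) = 6*d^5 + 7*d^4 - 7*d^3 - 33*d^2 - 3*d + 10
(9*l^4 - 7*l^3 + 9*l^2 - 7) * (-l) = -9*l^5 + 7*l^4 - 9*l^3 + 7*l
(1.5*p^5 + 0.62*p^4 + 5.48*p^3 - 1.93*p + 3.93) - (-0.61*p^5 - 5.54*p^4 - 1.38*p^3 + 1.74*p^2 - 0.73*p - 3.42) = 2.11*p^5 + 6.16*p^4 + 6.86*p^3 - 1.74*p^2 - 1.2*p + 7.35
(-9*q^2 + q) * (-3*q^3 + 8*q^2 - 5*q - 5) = 27*q^5 - 75*q^4 + 53*q^3 + 40*q^2 - 5*q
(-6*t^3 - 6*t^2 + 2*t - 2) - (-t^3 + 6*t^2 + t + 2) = -5*t^3 - 12*t^2 + t - 4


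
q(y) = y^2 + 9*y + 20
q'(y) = 2*y + 9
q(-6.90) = 5.51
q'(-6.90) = -4.80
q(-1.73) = 7.42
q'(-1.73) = 5.54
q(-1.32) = 9.86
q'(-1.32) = 6.36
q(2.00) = 42.00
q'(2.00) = 13.00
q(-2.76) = 2.78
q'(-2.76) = 3.48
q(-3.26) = 1.29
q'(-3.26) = 2.48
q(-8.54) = 16.07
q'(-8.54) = -8.08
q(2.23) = 45.04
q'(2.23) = 13.46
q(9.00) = 182.00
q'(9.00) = 27.00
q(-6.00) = 2.00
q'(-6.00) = -3.00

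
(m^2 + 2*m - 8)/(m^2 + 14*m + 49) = (m^2 + 2*m - 8)/(m^2 + 14*m + 49)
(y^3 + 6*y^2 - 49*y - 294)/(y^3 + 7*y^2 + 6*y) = (y^2 - 49)/(y*(y + 1))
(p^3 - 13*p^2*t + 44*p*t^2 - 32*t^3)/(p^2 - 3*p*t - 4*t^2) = (p^2 - 9*p*t + 8*t^2)/(p + t)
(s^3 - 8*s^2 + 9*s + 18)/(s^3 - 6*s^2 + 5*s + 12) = (s - 6)/(s - 4)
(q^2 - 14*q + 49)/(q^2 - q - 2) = (-q^2 + 14*q - 49)/(-q^2 + q + 2)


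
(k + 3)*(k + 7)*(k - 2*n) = k^3 - 2*k^2*n + 10*k^2 - 20*k*n + 21*k - 42*n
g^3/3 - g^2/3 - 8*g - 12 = (g/3 + 1)*(g - 6)*(g + 2)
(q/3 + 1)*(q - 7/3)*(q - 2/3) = q^3/3 - 67*q/27 + 14/9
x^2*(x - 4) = x^3 - 4*x^2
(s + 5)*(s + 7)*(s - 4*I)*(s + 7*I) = s^4 + 12*s^3 + 3*I*s^3 + 63*s^2 + 36*I*s^2 + 336*s + 105*I*s + 980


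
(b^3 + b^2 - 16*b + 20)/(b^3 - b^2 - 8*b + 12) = (b + 5)/(b + 3)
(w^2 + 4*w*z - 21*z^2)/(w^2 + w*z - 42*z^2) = (-w + 3*z)/(-w + 6*z)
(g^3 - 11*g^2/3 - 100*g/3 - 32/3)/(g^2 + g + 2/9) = 3*(g^2 - 4*g - 32)/(3*g + 2)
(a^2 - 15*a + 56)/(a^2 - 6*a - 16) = (a - 7)/(a + 2)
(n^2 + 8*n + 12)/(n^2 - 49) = (n^2 + 8*n + 12)/(n^2 - 49)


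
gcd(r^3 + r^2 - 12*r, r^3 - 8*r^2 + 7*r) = r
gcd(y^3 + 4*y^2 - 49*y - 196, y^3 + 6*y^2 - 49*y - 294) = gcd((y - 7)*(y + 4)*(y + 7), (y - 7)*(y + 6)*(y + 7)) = y^2 - 49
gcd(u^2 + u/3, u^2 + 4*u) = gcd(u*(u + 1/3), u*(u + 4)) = u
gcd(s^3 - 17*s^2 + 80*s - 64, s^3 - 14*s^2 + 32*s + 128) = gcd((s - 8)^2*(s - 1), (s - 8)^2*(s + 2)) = s^2 - 16*s + 64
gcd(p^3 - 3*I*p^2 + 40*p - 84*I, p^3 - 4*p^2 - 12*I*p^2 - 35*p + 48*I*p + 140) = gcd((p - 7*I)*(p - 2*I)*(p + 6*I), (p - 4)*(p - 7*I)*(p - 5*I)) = p - 7*I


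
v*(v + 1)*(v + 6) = v^3 + 7*v^2 + 6*v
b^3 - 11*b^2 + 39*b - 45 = (b - 5)*(b - 3)^2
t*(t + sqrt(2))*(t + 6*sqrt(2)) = t^3 + 7*sqrt(2)*t^2 + 12*t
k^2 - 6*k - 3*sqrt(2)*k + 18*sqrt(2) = (k - 6)*(k - 3*sqrt(2))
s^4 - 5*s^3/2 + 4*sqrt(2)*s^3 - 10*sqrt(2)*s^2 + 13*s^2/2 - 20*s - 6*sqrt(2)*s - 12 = (s - 3)*(s + 1/2)*(s + 2*sqrt(2))^2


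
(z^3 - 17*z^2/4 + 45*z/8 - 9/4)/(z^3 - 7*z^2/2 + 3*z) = (z - 3/4)/z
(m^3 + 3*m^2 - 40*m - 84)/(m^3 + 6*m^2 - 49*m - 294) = (m^2 - 4*m - 12)/(m^2 - m - 42)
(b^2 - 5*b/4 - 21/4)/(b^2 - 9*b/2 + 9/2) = (4*b + 7)/(2*(2*b - 3))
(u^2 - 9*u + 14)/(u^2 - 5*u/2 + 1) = 2*(u - 7)/(2*u - 1)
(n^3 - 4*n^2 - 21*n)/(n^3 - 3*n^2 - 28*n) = (n + 3)/(n + 4)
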